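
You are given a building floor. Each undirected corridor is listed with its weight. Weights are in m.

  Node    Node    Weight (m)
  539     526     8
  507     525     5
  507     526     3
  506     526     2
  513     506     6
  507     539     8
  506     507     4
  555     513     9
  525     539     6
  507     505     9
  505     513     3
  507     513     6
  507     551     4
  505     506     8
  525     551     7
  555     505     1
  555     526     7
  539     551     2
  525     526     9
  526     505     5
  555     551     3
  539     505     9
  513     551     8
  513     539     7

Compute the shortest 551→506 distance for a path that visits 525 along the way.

Shortest 551→525: 551–525 = 7
Best 525 to 506: 525–507–506 costing 9
Total via 525: 7 + 9 = 16 m.

16 m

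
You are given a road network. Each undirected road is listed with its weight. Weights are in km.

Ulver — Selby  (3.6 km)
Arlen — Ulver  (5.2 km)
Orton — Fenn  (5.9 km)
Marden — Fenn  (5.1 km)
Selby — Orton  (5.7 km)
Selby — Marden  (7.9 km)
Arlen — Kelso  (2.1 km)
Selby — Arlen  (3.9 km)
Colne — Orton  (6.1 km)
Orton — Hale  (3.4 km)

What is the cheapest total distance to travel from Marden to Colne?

Enumerating some paths:
Marden–Fenn–Orton–Colne: 5.1+5.9+6.1 = 17.1
Marden–Selby–Orton–Colne: 7.9+5.7+6.1 = 19.7
Cheapest is Marden–Fenn–Orton–Colne at 17.1 km.

17.1 km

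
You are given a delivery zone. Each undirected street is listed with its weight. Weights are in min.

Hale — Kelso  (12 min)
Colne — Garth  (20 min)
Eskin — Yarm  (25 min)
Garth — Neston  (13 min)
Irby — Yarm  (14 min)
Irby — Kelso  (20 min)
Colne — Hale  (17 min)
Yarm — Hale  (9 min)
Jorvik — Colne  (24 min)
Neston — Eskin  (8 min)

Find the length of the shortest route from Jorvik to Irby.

64 min

Settle nodes by increasing distance from Jorvik:
Jorvik: 0
Colne: 24  (via Jorvik)
Hale: 41  (via Colne)
Garth: 44  (via Colne)
Yarm: 50  (via Hale)
Kelso: 53  (via Hale)
Neston: 57  (via Garth)
Irby: 64  (via Yarm)
Shortest route: Jorvik–Colne–Hale–Yarm–Irby = 64 min.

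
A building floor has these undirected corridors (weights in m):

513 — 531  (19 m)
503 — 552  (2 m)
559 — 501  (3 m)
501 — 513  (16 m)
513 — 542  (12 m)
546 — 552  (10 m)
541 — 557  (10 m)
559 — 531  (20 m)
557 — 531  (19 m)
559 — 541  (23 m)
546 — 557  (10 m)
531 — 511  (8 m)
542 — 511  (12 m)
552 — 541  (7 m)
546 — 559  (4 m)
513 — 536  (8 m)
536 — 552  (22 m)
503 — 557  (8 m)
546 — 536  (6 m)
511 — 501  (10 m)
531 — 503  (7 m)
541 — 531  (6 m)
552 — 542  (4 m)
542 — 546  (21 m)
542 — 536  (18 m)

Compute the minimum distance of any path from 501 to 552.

17 m

Enumerating some paths:
501 → 511 → 542 → 552: 10+12+4 = 26
501 → 559 → 546 → 557 → 503 → 552: 3+4+10+8+2 = 27
501 → 559 → 546 → 552: 3+4+10 = 17
501 → 511 → 531 → 503 → 552: 10+8+7+2 = 27
The minimum is 17 m via 501 → 559 → 546 → 552.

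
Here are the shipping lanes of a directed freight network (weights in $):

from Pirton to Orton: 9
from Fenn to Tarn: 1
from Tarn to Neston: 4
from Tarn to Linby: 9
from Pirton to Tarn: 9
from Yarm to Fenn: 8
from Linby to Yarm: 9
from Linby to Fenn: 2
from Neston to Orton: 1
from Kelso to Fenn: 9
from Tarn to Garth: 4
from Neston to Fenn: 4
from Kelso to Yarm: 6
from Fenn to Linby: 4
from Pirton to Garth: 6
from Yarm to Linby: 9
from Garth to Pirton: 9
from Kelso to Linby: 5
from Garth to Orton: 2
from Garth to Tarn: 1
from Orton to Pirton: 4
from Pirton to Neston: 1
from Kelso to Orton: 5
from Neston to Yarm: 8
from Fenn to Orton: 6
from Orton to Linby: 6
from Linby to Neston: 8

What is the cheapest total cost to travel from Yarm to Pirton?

$18

Compare a few routes:
Yarm–Fenn–Tarn–Garth–Orton–Pirton: 8+1+4+2+4 = 19
Yarm–Fenn–Orton–Pirton: 8+6+4 = 18
Yarm–Linby–Fenn–Tarn–Neston–Orton–Pirton: 9+2+1+4+1+4 = 21
Cheapest is Yarm–Fenn–Orton–Pirton at $18.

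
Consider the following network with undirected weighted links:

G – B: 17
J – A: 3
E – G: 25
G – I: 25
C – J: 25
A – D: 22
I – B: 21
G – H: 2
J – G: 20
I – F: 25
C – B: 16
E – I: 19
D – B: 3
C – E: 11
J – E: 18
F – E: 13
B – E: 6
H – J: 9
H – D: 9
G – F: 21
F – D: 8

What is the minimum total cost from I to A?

39

Compare a few routes:
I - B - D - H - J - A: 21+3+9+9+3 = 45
I - G - H - J - A: 25+2+9+3 = 39
I - E - J - A: 19+18+3 = 40
Cheapest is I - G - H - J - A at 39.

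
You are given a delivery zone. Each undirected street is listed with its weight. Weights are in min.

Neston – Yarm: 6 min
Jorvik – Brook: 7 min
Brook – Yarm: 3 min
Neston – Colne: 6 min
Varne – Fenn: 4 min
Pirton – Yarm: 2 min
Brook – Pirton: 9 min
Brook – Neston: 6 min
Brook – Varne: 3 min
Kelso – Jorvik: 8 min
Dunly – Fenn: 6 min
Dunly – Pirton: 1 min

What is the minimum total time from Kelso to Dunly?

Shortest distances from Kelso:
Kelso: 0
Jorvik: 8  (via Kelso)
Brook: 15  (via Jorvik)
Yarm: 18  (via Brook)
Varne: 18  (via Brook)
Pirton: 20  (via Yarm)
Neston: 21  (via Brook)
Dunly: 21  (via Pirton)
Shortest route: Kelso → Jorvik → Brook → Yarm → Pirton → Dunly = 21 min.

21 min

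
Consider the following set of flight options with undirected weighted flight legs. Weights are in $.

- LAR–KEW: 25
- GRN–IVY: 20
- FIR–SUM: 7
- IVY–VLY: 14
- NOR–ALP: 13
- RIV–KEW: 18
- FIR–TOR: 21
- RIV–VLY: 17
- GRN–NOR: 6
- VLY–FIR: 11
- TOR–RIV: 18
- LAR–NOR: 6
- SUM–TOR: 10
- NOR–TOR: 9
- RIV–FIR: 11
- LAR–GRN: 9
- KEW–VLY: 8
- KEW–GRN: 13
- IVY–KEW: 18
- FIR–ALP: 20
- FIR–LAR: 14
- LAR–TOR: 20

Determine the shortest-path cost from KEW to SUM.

Enumerating some paths:
KEW - VLY - FIR - SUM: 8+11+7 = 26
KEW - GRN - NOR - TOR - SUM: 13+6+9+10 = 38
KEW - RIV - FIR - SUM: 18+11+7 = 36
Cheapest is KEW - VLY - FIR - SUM at $26.

$26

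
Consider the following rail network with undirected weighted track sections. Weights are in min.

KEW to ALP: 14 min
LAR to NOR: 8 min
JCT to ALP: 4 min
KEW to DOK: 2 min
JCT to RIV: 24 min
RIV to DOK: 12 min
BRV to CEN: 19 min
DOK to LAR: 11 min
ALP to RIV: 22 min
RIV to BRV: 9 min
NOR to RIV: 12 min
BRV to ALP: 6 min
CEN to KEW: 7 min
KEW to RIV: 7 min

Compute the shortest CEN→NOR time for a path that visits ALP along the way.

48 min

Best CEN to ALP: CEN–KEW–ALP costing 21
Best ALP to NOR: ALP–BRV–RIV–NOR costing 27
Total via ALP: 21 + 27 = 48 min.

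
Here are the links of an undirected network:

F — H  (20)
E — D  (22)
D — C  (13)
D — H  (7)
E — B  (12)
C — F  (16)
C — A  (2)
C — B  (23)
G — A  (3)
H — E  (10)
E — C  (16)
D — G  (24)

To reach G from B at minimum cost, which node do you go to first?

Candidate routes:
B - C - A - G: 23+2+3 = 28
B - E - C - A - G: 12+16+2+3 = 33
The minimum is 28 via B - C - A - G.
So from B the first move is to C.

C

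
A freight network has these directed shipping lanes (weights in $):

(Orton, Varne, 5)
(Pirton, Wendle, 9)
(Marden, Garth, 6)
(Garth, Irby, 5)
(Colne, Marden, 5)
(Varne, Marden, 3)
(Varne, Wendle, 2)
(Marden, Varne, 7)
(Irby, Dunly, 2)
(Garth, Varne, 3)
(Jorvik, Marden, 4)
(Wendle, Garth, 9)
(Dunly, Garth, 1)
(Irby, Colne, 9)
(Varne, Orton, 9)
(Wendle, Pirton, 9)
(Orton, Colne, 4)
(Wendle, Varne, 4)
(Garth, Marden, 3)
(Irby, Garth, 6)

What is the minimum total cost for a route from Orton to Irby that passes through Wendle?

Shortest Orton→Wendle: Orton → Varne → Wendle = 7
Best Wendle to Irby: Wendle → Garth → Irby costing 14
Total via Wendle: 7 + 14 = $21.

$21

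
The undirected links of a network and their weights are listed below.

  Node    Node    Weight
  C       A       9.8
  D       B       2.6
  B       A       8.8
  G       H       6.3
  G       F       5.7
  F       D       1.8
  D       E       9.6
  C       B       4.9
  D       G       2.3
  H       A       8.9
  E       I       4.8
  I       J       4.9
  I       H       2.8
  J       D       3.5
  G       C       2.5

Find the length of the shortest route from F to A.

Running Dijkstra from F:
F: 0
D: 1.8  (via F)
G: 4.1  (via D)
B: 4.4  (via D)
J: 5.3  (via D)
C: 6.6  (via G)
I: 10.2  (via J)
H: 10.4  (via G)
E: 11.4  (via D)
A: 13.2  (via B)
Shortest route: F → D → B → A = 13.2.

13.2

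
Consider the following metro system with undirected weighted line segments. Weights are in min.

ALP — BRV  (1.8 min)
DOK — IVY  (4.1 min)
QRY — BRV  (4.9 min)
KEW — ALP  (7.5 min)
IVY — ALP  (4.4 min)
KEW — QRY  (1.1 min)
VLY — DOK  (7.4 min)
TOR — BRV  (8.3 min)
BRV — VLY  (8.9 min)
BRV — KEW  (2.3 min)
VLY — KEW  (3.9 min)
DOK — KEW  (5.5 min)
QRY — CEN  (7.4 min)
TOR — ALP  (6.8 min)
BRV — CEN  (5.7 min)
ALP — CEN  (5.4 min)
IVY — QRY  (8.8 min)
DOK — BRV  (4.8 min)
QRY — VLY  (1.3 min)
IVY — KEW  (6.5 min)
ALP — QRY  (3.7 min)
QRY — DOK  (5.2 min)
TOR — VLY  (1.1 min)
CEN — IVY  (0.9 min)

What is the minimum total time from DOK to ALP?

6.6 min

Shortest distances from DOK:
DOK: 0
IVY: 4.1  (via DOK)
BRV: 4.8  (via DOK)
CEN: 5  (via IVY)
QRY: 5.2  (via DOK)
KEW: 5.5  (via DOK)
VLY: 6.5  (via QRY)
ALP: 6.6  (via BRV)
Shortest route: DOK–BRV–ALP = 6.6 min.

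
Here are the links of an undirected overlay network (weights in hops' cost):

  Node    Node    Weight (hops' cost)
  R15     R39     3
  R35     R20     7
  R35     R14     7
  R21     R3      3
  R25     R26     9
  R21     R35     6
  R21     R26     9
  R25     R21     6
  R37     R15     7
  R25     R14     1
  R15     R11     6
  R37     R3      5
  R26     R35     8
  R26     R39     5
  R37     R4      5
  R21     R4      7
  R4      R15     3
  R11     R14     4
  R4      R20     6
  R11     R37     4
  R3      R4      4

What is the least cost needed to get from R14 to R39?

13 hops' cost

Compare a few routes:
R14 - R25 - R26 - R39: 1+9+5 = 15
R14 - R11 - R15 - R39: 4+6+3 = 13
R14 - R11 - R37 - R15 - R39: 4+4+7+3 = 18
The minimum is 13 hops' cost via R14 - R11 - R15 - R39.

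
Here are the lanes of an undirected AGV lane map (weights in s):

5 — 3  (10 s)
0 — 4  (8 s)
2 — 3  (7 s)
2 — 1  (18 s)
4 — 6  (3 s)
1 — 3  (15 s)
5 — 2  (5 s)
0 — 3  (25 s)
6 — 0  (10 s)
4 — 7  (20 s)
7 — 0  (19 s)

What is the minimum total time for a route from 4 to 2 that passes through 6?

Shortest 4→6: 4–6 = 3
Shortest 6→2: 6–0–3–2 = 42
Total via 6: 3 + 42 = 45 s.

45 s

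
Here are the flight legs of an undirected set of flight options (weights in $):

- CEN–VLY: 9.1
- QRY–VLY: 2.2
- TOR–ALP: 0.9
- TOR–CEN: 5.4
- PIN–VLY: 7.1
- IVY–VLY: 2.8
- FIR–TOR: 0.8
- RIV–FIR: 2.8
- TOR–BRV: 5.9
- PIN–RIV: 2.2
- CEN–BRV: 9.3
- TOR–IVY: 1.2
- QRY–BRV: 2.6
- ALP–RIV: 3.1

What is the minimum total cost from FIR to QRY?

Candidate routes:
FIR - RIV - ALP - TOR - IVY - VLY - QRY: 2.8+3.1+0.9+1.2+2.8+2.2 = 13
FIR - TOR - IVY - VLY - QRY: 0.8+1.2+2.8+2.2 = 7
FIR - TOR - BRV - QRY: 0.8+5.9+2.6 = 9.3
Cheapest is FIR - TOR - IVY - VLY - QRY at $7.

$7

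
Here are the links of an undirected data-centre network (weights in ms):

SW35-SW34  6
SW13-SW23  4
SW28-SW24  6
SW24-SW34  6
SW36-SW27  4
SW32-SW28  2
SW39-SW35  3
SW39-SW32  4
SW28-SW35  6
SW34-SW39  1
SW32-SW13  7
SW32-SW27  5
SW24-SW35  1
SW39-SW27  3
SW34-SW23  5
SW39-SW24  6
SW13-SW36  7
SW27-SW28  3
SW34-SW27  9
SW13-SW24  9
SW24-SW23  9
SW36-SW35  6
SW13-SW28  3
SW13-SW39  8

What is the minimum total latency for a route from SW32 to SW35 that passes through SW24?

Best SW32 to SW24: SW32–SW28–SW24 costing 8
Best SW24 to SW35: SW24–SW35 costing 1
Total via SW24: 8 + 1 = 9 ms.

9 ms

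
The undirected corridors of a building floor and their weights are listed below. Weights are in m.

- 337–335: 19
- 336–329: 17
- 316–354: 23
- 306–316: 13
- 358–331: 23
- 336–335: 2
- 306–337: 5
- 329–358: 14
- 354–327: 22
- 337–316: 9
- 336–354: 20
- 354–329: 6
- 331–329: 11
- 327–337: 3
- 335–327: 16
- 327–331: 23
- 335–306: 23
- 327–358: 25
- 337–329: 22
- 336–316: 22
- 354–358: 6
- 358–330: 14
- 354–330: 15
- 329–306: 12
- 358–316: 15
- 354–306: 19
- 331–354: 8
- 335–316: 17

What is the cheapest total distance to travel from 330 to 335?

37 m

Shortest distances from 330:
330: 0
358: 14  (via 330)
354: 15  (via 330)
329: 21  (via 354)
331: 23  (via 354)
316: 29  (via 358)
306: 33  (via 329)
336: 35  (via 354)
335: 37  (via 336)
Shortest route: 330 → 354 → 336 → 335 = 37 m.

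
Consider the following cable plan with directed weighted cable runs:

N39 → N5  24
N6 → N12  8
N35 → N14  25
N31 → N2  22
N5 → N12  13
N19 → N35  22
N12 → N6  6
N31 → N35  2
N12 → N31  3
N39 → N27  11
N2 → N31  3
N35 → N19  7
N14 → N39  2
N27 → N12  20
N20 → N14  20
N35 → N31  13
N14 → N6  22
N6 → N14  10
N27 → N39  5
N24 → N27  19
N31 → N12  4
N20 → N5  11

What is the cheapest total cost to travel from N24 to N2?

64

Compare a few routes:
N24 → N27 → N12 → N31 → N2: 19+20+3+22 = 64
N24 → N27 → N39 → N5 → N12 → N31 → N2: 19+5+24+13+3+22 = 86
The minimum is 64 via N24 → N27 → N12 → N31 → N2.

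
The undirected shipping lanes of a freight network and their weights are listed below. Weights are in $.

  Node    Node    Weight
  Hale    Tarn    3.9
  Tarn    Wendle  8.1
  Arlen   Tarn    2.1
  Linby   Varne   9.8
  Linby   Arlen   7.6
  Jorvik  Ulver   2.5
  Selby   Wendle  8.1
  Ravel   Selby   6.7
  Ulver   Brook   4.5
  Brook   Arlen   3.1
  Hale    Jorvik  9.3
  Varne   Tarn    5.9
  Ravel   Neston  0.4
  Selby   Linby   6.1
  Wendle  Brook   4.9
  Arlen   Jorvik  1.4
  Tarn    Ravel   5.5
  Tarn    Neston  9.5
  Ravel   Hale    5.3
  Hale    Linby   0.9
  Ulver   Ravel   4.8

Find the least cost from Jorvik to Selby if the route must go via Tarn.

Shortest Jorvik→Tarn: Jorvik → Arlen → Tarn = 3.5
Shortest Tarn→Selby: Tarn → Hale → Linby → Selby = 10.9
Total via Tarn: 3.5 + 10.9 = $14.4.

$14.4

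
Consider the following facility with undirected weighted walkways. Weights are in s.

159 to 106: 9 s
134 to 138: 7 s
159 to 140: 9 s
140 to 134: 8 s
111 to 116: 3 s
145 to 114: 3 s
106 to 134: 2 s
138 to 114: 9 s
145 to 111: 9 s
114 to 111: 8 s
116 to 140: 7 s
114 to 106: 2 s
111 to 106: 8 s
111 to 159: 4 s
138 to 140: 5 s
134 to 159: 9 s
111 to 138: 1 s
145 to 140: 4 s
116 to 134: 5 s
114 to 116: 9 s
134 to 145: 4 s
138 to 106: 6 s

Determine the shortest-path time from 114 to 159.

Settle nodes by increasing distance from 114:
114: 0
106: 2  (via 114)
145: 3  (via 114)
134: 4  (via 106)
140: 7  (via 145)
138: 8  (via 106)
111: 8  (via 114)
116: 9  (via 114)
159: 11  (via 106)
Shortest route: 114–106–159 = 11 s.

11 s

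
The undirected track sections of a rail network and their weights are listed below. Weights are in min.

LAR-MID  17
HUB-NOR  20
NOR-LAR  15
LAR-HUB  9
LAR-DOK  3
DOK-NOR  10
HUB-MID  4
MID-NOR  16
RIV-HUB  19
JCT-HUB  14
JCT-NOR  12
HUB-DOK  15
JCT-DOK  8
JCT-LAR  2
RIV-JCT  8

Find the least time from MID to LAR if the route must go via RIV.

Best MID to RIV: MID–HUB–RIV costing 23
Shortest RIV→LAR: RIV–JCT–LAR = 10
Total via RIV: 23 + 10 = 33 min.

33 min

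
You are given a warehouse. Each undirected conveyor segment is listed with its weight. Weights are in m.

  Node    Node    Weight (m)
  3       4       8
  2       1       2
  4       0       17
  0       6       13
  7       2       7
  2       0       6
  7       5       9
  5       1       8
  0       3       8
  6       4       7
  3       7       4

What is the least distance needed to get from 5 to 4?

Settle nodes by increasing distance from 5:
5: 0
1: 8  (via 5)
7: 9  (via 5)
2: 10  (via 1)
3: 13  (via 7)
0: 16  (via 2)
4: 21  (via 3)
Shortest route: 5–7–3–4 = 21 m.

21 m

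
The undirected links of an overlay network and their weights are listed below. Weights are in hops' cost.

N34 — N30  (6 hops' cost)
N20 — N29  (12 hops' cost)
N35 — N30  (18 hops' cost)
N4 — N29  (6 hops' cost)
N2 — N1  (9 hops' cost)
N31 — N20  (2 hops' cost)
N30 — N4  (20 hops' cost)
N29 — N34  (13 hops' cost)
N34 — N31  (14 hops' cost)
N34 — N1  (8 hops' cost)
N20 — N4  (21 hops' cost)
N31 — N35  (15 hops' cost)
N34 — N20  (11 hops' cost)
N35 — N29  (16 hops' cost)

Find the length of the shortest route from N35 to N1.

32 hops' cost

Candidate routes:
N35 → N31 → N20 → N34 → N1: 15+2+11+8 = 36
N35 → N30 → N34 → N1: 18+6+8 = 32
The minimum is 32 hops' cost via N35 → N30 → N34 → N1.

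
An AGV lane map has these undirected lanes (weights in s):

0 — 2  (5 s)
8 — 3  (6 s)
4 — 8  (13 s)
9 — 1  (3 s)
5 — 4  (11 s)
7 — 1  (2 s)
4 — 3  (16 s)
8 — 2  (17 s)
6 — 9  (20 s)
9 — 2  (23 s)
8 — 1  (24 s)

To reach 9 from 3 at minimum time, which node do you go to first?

Compare a few routes:
3 - 8 - 1 - 9: 6+24+3 = 33
3 - 8 - 2 - 9: 6+17+23 = 46
Cheapest is 3 - 8 - 1 - 9 at 33 s.
So from 3 the first move is to 8.

8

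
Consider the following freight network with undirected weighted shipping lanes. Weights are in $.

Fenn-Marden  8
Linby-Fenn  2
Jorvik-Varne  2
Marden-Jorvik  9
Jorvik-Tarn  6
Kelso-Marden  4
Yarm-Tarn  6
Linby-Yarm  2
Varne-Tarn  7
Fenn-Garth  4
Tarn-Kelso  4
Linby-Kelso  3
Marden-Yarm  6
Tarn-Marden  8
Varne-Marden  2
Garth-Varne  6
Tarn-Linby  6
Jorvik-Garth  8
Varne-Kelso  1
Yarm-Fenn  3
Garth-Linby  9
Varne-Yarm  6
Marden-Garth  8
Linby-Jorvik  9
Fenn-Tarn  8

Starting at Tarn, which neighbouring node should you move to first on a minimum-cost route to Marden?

Kelso

Candidate routes:
Tarn–Varne–Marden: 7+2 = 9
Tarn–Marden: 8 = 8
Tarn–Kelso–Varne–Marden: 4+1+2 = 7
Tarn–Kelso–Marden: 4+4 = 8
Cheapest is Tarn–Kelso–Varne–Marden at $7.
So from Tarn the first move is to Kelso.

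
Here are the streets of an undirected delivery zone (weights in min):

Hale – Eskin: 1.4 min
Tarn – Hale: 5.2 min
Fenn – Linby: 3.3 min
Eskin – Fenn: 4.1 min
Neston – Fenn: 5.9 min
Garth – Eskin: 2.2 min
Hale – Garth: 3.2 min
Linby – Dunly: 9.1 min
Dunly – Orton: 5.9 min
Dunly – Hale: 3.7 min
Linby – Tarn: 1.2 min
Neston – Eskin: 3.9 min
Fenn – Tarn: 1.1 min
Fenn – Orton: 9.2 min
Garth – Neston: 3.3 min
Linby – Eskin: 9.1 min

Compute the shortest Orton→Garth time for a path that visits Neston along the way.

Best Orton to Neston: Orton–Dunly–Hale–Eskin–Neston costing 14.9
Shortest Neston→Garth: Neston–Garth = 3.3
Total via Neston: 14.9 + 3.3 = 18.2 min.

18.2 min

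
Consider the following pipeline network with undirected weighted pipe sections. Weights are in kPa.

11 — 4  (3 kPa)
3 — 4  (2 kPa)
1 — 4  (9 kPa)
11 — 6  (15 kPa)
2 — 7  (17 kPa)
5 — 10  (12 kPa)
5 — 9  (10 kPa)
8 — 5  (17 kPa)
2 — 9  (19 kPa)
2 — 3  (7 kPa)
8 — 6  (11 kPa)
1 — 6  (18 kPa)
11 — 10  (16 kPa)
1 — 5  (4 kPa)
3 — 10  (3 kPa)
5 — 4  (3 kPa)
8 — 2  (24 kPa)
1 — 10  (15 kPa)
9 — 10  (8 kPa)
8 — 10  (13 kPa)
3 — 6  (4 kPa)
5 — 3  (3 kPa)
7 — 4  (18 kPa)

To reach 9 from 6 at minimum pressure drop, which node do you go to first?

3

Candidate routes:
6 → 3 → 10 → 9: 4+3+8 = 15
6 → 3 → 5 → 9: 4+3+10 = 17
6 → 3 → 4 → 5 → 9: 4+2+3+10 = 19
Cheapest is 6 → 3 → 10 → 9 at 15 kPa.
So from 6 the first move is to 3.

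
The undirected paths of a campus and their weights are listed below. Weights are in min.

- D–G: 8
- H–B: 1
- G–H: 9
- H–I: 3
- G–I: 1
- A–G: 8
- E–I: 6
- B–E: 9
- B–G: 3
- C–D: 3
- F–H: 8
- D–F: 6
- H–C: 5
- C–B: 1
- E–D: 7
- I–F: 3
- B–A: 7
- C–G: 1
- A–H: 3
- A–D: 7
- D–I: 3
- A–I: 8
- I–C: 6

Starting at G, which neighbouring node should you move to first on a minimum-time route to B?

Compare a few routes:
G–B: 3 = 3
G–C–B: 1+1 = 2
The minimum is 2 min via G–C–B.
So from G the first move is to C.

C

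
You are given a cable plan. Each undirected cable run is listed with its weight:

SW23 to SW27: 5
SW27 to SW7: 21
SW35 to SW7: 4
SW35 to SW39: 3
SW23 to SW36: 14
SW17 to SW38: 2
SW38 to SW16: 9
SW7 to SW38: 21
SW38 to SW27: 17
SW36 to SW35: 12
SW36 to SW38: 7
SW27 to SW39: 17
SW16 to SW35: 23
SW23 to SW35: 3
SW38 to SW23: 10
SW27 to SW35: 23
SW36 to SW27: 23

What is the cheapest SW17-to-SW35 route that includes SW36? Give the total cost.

Best SW17 to SW36: SW17–SW38–SW36 costing 9
Shortest SW36→SW35: SW36–SW35 = 12
Total via SW36: 9 + 12 = 21.

21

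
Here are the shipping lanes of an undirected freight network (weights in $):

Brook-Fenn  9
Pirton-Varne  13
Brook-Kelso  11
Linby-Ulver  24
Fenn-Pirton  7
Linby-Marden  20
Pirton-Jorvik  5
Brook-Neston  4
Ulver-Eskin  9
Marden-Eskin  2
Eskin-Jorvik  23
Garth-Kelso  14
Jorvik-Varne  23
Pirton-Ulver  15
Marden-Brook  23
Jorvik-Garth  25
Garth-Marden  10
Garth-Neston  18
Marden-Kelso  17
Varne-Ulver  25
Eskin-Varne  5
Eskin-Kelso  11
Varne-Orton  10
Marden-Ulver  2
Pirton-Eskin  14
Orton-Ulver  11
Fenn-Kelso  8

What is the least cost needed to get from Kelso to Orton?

Candidate routes:
Kelso → Marden → Ulver → Orton: 17+2+11 = 30
Kelso → Eskin → Marden → Ulver → Orton: 11+2+2+11 = 26
The minimum is $26 via Kelso → Eskin → Marden → Ulver → Orton.

$26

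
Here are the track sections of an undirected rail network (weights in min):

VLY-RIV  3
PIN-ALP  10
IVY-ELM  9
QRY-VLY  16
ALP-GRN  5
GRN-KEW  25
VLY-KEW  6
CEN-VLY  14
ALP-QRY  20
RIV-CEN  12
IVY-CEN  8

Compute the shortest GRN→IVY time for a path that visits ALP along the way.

63 min

Best GRN to ALP: GRN–ALP costing 5
Shortest ALP→IVY: ALP–QRY–VLY–CEN–IVY = 58
Total via ALP: 5 + 58 = 63 min.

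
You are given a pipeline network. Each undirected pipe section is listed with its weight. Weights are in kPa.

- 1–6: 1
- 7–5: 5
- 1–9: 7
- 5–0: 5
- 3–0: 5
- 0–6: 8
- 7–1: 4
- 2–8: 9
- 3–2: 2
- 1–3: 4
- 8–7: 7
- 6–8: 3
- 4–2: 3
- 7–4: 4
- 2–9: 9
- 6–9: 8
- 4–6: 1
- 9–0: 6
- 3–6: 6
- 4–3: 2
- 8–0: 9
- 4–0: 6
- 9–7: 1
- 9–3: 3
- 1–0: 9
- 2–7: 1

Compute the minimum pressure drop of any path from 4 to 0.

Running Dijkstra from 4:
4: 0
6: 1  (via 4)
1: 2  (via 6)
3: 2  (via 4)
2: 3  (via 4)
7: 4  (via 4)
8: 4  (via 6)
9: 5  (via 3)
0: 6  (via 4)
Shortest route: 4 → 0 = 6 kPa.

6 kPa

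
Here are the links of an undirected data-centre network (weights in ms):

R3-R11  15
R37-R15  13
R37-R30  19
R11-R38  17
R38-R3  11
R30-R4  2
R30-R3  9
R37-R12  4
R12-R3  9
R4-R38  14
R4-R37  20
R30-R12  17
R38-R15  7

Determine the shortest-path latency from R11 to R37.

Settle nodes by increasing distance from R11:
R11: 0
R3: 15  (via R11)
R38: 17  (via R11)
R12: 24  (via R3)
R30: 24  (via R3)
R15: 24  (via R38)
R4: 26  (via R30)
R37: 28  (via R12)
Shortest route: R11 → R3 → R12 → R37 = 28 ms.

28 ms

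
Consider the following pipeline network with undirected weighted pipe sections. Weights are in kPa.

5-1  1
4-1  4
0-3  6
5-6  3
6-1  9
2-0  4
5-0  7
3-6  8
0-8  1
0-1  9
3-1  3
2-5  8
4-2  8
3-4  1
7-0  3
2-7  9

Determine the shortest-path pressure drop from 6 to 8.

11 kPa

Settle nodes by increasing distance from 6:
6: 0
5: 3  (via 6)
1: 4  (via 5)
3: 7  (via 1)
4: 8  (via 1)
0: 10  (via 5)
2: 11  (via 5)
8: 11  (via 0)
Shortest route: 6 → 5 → 0 → 8 = 11 kPa.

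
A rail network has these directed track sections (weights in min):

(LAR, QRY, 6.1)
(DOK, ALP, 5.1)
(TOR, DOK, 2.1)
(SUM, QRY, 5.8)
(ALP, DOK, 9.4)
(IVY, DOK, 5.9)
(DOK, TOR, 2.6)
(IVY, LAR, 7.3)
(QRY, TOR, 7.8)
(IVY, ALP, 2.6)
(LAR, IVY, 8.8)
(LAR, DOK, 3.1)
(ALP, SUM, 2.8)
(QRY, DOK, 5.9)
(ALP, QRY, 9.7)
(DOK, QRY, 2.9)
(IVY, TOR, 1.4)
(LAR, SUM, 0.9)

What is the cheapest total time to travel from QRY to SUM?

13.8 min

Shortest distances from QRY:
QRY: 0
DOK: 5.9  (via QRY)
TOR: 7.8  (via QRY)
ALP: 11  (via DOK)
SUM: 13.8  (via ALP)
Shortest route: QRY–DOK–ALP–SUM = 13.8 min.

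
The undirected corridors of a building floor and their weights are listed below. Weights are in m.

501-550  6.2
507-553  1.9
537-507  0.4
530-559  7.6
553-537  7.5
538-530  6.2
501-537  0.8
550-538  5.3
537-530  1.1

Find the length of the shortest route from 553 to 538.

9.6 m

Compare a few routes:
553 - 507 - 537 - 501 - 550 - 538: 1.9+0.4+0.8+6.2+5.3 = 14.6
553 - 537 - 530 - 538: 7.5+1.1+6.2 = 14.8
553 - 507 - 537 - 530 - 538: 1.9+0.4+1.1+6.2 = 9.6
Cheapest is 553 - 507 - 537 - 530 - 538 at 9.6 m.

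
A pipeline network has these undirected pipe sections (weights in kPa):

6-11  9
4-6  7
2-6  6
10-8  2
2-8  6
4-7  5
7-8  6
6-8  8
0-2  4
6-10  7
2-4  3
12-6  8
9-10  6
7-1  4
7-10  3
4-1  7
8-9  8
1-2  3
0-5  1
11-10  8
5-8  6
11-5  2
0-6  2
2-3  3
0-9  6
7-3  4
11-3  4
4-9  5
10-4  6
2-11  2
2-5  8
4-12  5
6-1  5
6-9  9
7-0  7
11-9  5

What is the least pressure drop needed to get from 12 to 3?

Settle nodes by increasing distance from 12:
12: 0
4: 5  (via 12)
2: 8  (via 4)
6: 8  (via 12)
0: 10  (via 6)
7: 10  (via 4)
9: 10  (via 4)
11: 10  (via 2)
1: 11  (via 2)
3: 11  (via 2)
Shortest route: 12 → 4 → 2 → 3 = 11 kPa.

11 kPa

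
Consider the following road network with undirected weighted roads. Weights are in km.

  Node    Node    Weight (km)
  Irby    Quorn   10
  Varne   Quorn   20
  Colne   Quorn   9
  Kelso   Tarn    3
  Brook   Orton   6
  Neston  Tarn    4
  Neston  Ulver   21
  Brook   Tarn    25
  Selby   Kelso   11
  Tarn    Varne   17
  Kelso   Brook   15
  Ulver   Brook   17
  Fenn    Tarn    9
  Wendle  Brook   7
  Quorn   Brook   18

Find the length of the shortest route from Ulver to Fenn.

Running Dijkstra from Ulver:
Ulver: 0
Brook: 17  (via Ulver)
Neston: 21  (via Ulver)
Orton: 23  (via Brook)
Wendle: 24  (via Brook)
Tarn: 25  (via Neston)
Kelso: 28  (via Tarn)
Fenn: 34  (via Tarn)
Shortest route: Ulver → Neston → Tarn → Fenn = 34 km.

34 km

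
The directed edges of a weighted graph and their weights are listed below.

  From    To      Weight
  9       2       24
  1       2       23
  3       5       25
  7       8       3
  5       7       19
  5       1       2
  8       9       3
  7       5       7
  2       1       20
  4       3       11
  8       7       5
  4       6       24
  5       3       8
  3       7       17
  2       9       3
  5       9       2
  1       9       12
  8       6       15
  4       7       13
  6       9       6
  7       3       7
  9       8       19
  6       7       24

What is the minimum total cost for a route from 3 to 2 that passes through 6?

Best 3 to 6: 3–7–8–6 costing 35
Best 6 to 2: 6–9–2 costing 30
Total via 6: 35 + 30 = 65.

65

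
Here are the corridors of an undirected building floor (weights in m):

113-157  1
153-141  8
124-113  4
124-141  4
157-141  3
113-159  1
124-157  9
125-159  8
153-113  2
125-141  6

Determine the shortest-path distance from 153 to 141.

Settle nodes by increasing distance from 153:
153: 0
113: 2  (via 153)
157: 3  (via 113)
159: 3  (via 113)
141: 6  (via 157)
Shortest route: 153–113–157–141 = 6 m.

6 m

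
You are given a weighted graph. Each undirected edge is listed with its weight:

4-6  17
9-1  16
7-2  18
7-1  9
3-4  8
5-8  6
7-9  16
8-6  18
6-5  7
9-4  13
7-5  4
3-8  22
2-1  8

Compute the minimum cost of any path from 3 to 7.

32

Shortest distances from 3:
3: 0
4: 8  (via 3)
9: 21  (via 4)
8: 22  (via 3)
6: 25  (via 4)
5: 28  (via 8)
7: 32  (via 5)
Shortest route: 3–8–5–7 = 32.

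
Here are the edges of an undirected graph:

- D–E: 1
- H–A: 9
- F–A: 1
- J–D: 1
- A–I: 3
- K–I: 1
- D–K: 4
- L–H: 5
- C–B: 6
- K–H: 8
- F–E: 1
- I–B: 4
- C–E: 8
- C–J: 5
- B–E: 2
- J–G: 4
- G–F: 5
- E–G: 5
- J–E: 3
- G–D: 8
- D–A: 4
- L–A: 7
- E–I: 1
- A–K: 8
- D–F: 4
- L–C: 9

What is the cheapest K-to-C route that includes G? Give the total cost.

16

Shortest K→G: K–I–E–G = 7
Best G to C: G–J–C costing 9
Total via G: 7 + 9 = 16.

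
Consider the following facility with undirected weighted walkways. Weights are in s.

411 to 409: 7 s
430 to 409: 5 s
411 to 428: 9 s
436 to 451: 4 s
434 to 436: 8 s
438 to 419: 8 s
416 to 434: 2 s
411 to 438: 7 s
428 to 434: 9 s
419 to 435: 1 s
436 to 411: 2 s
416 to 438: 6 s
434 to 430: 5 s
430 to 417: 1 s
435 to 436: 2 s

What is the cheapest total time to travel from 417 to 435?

Running Dijkstra from 417:
417: 0
430: 1  (via 417)
434: 6  (via 430)
409: 6  (via 430)
416: 8  (via 434)
411: 13  (via 409)
436: 14  (via 434)
438: 14  (via 416)
428: 15  (via 434)
435: 16  (via 436)
Shortest route: 417–430–434–436–435 = 16 s.

16 s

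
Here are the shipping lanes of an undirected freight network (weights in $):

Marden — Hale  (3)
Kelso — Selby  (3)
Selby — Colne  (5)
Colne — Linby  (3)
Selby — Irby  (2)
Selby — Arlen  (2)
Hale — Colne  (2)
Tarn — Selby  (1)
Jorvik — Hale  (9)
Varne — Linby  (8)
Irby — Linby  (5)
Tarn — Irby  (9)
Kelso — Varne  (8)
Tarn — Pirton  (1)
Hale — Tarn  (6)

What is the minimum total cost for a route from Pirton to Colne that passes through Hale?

$9

Shortest Pirton→Hale: Pirton–Tarn–Hale = 7
Shortest Hale→Colne: Hale–Colne = 2
Total via Hale: 7 + 2 = $9.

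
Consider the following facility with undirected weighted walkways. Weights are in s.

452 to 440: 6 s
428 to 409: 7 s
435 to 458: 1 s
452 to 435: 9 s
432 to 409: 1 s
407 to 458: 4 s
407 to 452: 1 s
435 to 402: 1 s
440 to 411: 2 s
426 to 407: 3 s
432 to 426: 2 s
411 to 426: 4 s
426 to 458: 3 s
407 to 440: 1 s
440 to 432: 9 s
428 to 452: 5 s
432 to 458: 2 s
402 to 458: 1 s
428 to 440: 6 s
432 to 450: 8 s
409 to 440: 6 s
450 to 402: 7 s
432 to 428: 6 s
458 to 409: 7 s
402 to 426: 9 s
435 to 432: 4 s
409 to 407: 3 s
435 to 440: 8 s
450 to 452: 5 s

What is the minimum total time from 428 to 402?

9 s

Compare a few routes:
428 - 432 - 458 - 402: 6+2+1 = 9
428 - 432 - 458 - 435 - 402: 6+2+1+1 = 10
The minimum is 9 s via 428 - 432 - 458 - 402.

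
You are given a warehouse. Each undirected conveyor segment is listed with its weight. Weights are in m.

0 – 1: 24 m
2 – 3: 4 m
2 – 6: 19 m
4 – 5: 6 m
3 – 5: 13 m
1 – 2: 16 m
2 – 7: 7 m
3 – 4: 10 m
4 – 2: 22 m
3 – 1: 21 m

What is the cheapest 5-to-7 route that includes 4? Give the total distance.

Shortest 5→4: 5–4 = 6
Shortest 4→7: 4–3–2–7 = 21
Total via 4: 6 + 21 = 27 m.

27 m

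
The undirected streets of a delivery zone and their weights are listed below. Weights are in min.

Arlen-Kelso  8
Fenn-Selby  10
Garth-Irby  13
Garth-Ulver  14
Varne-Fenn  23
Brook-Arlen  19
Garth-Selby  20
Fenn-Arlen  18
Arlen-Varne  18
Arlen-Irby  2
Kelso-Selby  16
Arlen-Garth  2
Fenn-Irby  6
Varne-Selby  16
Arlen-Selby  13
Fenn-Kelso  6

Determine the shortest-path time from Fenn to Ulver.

24 min

Running Dijkstra from Fenn:
Fenn: 0
Irby: 6  (via Fenn)
Kelso: 6  (via Fenn)
Arlen: 8  (via Irby)
Garth: 10  (via Arlen)
Selby: 10  (via Fenn)
Varne: 23  (via Fenn)
Ulver: 24  (via Garth)
Shortest route: Fenn → Irby → Arlen → Garth → Ulver = 24 min.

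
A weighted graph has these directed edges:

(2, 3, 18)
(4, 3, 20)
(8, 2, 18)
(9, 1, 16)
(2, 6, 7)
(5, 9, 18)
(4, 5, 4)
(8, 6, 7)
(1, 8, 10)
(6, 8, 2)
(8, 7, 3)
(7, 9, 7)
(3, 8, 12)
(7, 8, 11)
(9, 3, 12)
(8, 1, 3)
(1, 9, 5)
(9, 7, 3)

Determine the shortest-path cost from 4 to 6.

39

Shortest distances from 4:
4: 0
5: 4  (via 4)
3: 20  (via 4)
9: 22  (via 5)
7: 25  (via 9)
8: 32  (via 3)
1: 35  (via 8)
6: 39  (via 8)
Shortest route: 4–3–8–6 = 39.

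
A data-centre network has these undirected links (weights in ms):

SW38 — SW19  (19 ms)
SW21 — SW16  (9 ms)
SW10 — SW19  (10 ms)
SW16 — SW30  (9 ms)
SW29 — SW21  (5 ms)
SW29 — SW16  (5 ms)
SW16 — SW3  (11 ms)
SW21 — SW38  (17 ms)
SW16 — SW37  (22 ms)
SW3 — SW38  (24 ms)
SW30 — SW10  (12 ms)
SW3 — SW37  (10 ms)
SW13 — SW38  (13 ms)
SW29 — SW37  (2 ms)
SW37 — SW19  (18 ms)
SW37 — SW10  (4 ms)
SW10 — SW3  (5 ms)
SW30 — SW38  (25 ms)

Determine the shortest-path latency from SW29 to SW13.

35 ms

Shortest distances from SW29:
SW29: 0
SW37: 2  (via SW29)
SW16: 5  (via SW29)
SW21: 5  (via SW29)
SW10: 6  (via SW37)
SW3: 11  (via SW10)
SW30: 14  (via SW16)
SW19: 16  (via SW10)
SW38: 22  (via SW21)
SW13: 35  (via SW38)
Shortest route: SW29–SW21–SW38–SW13 = 35 ms.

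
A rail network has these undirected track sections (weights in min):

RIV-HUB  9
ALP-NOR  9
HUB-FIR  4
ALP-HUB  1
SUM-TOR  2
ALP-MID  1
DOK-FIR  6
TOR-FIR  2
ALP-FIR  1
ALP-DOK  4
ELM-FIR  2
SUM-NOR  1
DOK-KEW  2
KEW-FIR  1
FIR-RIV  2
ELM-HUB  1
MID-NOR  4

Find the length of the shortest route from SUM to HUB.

6 min

Settle nodes by increasing distance from SUM:
SUM: 0
NOR: 1  (via SUM)
TOR: 2  (via SUM)
FIR: 4  (via TOR)
KEW: 5  (via FIR)
MID: 5  (via NOR)
ALP: 5  (via FIR)
ELM: 6  (via FIR)
RIV: 6  (via FIR)
HUB: 6  (via ALP)
Shortest route: SUM–TOR–FIR–ALP–HUB = 6 min.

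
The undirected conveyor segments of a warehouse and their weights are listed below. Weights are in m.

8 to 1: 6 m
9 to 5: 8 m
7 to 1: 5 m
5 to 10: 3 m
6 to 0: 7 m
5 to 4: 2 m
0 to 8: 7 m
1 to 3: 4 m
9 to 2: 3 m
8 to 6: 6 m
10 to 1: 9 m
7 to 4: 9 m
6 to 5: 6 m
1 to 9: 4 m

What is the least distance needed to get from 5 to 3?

Compare a few routes:
5 → 4 → 7 → 1 → 3: 2+9+5+4 = 20
5 → 6 → 8 → 1 → 3: 6+6+6+4 = 22
5 → 10 → 1 → 3: 3+9+4 = 16
The minimum is 16 m via 5 → 10 → 1 → 3.

16 m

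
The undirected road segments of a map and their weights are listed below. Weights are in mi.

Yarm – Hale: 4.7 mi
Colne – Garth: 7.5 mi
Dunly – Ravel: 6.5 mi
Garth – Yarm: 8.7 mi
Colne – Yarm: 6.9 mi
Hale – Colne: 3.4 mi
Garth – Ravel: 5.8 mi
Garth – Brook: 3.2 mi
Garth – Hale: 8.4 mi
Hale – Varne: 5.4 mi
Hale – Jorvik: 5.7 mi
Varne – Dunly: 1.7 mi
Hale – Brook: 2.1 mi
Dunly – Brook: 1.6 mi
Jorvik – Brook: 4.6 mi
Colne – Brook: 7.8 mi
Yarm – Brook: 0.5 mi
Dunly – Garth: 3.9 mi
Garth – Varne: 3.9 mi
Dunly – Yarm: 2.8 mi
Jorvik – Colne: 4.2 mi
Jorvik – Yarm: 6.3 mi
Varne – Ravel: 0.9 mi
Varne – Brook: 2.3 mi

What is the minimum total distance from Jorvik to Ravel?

7.8 mi

Settle nodes by increasing distance from Jorvik:
Jorvik: 0
Colne: 4.2  (via Jorvik)
Brook: 4.6  (via Jorvik)
Yarm: 5.1  (via Brook)
Hale: 5.7  (via Jorvik)
Dunly: 6.2  (via Brook)
Varne: 6.9  (via Brook)
Garth: 7.8  (via Brook)
Ravel: 7.8  (via Varne)
Shortest route: Jorvik–Brook–Varne–Ravel = 7.8 mi.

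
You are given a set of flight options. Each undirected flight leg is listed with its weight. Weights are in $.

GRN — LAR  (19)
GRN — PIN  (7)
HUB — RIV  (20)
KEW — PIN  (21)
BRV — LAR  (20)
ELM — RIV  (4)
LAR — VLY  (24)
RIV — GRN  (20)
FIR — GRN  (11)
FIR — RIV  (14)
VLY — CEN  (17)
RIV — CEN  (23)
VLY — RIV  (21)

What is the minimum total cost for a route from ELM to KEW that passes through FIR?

$57

Best ELM to FIR: ELM → RIV → FIR costing 18
Shortest FIR→KEW: FIR → GRN → PIN → KEW = 39
Total via FIR: 18 + 39 = $57.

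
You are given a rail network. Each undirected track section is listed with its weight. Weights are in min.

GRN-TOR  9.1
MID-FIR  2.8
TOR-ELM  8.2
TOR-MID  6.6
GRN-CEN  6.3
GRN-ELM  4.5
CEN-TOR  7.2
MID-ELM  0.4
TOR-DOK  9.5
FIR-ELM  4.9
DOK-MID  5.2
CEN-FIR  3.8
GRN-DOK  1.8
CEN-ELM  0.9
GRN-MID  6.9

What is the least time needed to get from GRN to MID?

Shortest distances from GRN:
GRN: 0
DOK: 1.8  (via GRN)
ELM: 4.5  (via GRN)
MID: 4.9  (via ELM)
Shortest route: GRN–ELM–MID = 4.9 min.

4.9 min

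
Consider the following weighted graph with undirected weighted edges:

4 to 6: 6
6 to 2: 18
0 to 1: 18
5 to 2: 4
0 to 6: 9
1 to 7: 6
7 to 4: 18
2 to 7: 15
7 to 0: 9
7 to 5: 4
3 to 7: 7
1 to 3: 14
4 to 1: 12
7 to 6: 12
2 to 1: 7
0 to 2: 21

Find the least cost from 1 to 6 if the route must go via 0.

24

Best 1 to 0: 1–7–0 costing 15
Shortest 0→6: 0–6 = 9
Total via 0: 15 + 9 = 24.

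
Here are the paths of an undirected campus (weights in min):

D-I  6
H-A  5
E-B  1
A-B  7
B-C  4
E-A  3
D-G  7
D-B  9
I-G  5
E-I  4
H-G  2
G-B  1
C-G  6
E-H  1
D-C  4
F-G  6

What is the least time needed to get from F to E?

Settle nodes by increasing distance from F:
F: 0
G: 6  (via F)
B: 7  (via G)
E: 8  (via B)
Shortest route: F → G → B → E = 8 min.

8 min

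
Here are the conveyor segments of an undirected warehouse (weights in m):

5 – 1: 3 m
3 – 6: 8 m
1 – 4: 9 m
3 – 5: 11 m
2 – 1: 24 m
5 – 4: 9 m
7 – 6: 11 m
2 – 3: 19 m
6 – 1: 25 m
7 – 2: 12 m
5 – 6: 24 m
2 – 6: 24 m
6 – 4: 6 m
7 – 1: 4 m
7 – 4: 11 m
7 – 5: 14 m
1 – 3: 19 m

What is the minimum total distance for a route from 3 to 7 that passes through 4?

Best 3 to 4: 3 → 6 → 4 costing 14
Best 4 to 7: 4 → 7 costing 11
Total via 4: 14 + 11 = 25 m.

25 m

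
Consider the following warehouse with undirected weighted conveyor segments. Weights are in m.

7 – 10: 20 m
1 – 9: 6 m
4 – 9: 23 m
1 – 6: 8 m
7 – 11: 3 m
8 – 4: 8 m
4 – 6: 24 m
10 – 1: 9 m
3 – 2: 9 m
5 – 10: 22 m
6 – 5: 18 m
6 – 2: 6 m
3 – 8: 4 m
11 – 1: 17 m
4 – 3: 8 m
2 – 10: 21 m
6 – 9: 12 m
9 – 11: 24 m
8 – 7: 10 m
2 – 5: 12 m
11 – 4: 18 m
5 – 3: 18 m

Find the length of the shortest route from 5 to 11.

Shortest distances from 5:
5: 0
2: 12  (via 5)
3: 18  (via 5)
6: 18  (via 5)
8: 22  (via 3)
10: 22  (via 5)
1: 26  (via 6)
4: 26  (via 3)
9: 30  (via 6)
7: 32  (via 8)
11: 35  (via 7)
Shortest route: 5 → 3 → 8 → 7 → 11 = 35 m.

35 m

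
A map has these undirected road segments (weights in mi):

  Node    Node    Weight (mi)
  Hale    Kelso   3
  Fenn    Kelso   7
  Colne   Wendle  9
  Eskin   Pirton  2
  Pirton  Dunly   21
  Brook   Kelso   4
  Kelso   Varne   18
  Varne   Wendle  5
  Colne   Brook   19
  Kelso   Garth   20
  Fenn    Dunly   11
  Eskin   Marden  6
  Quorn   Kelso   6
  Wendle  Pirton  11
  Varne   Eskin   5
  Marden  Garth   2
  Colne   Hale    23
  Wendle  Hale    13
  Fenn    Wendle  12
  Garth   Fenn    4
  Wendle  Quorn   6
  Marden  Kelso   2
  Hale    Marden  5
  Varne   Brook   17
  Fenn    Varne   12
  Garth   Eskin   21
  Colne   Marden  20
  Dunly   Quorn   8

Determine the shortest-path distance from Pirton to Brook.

14 mi

Enumerating some paths:
Pirton → Eskin → Marden → Hale → Kelso → Brook: 2+6+5+3+4 = 20
Pirton → Eskin → Marden → Kelso → Brook: 2+6+2+4 = 14
Cheapest is Pirton → Eskin → Marden → Kelso → Brook at 14 mi.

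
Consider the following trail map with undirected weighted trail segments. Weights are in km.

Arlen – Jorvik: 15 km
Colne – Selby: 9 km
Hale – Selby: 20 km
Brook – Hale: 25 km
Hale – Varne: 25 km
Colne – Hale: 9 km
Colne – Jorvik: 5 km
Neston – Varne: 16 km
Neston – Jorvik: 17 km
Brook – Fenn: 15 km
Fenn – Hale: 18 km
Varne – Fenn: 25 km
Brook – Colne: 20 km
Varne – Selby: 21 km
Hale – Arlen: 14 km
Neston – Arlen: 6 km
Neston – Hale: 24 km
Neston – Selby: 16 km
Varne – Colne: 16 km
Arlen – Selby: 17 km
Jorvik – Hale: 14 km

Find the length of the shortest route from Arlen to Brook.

39 km

Enumerating some paths:
Arlen → Selby → Colne → Brook: 17+9+20 = 46
Arlen → Jorvik → Colne → Brook: 15+5+20 = 40
Arlen → Hale → Brook: 14+25 = 39
Arlen → Hale → Colne → Brook: 14+9+20 = 43
Cheapest is Arlen → Hale → Brook at 39 km.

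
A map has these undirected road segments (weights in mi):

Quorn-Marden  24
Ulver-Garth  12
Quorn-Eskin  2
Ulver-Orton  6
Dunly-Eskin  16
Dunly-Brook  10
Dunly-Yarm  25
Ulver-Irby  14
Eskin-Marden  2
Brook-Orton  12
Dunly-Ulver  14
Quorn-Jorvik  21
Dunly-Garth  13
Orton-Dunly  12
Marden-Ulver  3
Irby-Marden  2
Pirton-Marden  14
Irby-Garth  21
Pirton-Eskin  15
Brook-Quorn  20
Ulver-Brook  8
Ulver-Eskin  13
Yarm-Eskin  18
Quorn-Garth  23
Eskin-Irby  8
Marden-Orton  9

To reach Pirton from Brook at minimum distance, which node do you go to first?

Ulver

Candidate routes:
Brook → Orton → Marden → Pirton: 12+9+14 = 35
Brook → Ulver → Marden → Eskin → Pirton: 8+3+2+15 = 28
Brook → Ulver → Marden → Pirton: 8+3+14 = 25
The minimum is 25 mi via Brook → Ulver → Marden → Pirton.
So from Brook the first move is to Ulver.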